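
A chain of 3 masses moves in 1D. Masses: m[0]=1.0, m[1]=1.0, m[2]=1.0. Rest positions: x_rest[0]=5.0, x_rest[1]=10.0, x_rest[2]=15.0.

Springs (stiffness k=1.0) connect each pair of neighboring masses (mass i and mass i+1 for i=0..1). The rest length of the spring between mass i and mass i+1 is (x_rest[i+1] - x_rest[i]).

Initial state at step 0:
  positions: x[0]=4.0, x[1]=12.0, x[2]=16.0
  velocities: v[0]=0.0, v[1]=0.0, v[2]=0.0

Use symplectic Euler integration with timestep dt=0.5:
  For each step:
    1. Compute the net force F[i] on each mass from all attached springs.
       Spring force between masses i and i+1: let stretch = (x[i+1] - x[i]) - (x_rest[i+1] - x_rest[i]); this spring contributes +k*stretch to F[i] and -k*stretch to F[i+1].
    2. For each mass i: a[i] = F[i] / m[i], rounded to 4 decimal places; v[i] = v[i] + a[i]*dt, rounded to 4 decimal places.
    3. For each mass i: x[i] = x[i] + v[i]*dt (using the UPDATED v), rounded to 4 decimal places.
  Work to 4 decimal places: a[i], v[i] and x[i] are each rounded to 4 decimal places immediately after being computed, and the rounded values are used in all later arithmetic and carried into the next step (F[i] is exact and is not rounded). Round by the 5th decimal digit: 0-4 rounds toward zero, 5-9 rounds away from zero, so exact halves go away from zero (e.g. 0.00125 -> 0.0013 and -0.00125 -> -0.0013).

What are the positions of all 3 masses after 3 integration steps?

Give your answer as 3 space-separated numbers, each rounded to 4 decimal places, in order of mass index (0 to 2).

Step 0: x=[4.0000 12.0000 16.0000] v=[0.0000 0.0000 0.0000]
Step 1: x=[4.7500 11.0000 16.2500] v=[1.5000 -2.0000 0.5000]
Step 2: x=[5.8125 9.7500 16.4375] v=[2.1250 -2.5000 0.3750]
Step 3: x=[6.6094 9.1875 16.2031] v=[1.5938 -1.1250 -0.4688]

Answer: 6.6094 9.1875 16.2031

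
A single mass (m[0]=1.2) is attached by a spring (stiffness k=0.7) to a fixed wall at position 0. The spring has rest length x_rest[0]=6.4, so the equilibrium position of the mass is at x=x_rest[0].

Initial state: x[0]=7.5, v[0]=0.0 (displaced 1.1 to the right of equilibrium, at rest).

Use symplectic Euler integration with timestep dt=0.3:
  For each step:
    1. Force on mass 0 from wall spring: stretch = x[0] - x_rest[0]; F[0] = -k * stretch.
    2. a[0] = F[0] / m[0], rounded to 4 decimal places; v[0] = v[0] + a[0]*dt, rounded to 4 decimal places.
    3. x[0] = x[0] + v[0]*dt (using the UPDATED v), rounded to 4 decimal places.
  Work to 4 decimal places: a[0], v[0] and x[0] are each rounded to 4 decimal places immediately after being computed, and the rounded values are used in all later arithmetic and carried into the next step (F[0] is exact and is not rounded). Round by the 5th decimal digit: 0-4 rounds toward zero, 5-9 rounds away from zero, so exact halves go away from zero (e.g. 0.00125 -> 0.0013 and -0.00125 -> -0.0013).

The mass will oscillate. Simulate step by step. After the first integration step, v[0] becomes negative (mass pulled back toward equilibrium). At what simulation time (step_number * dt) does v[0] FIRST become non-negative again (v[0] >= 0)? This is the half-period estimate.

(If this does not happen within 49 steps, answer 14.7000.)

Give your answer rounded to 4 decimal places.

Answer: 4.2000

Derivation:
Step 0: x=[7.5000] v=[0.0000]
Step 1: x=[7.4423] v=[-0.1925]
Step 2: x=[7.3298] v=[-0.3749]
Step 3: x=[7.1685] v=[-0.5376]
Step 4: x=[6.9669] v=[-0.6721]
Step 5: x=[6.7355] v=[-0.7713]
Step 6: x=[6.4865] v=[-0.8300]
Step 7: x=[6.2329] v=[-0.8452]
Step 8: x=[5.9881] v=[-0.8160]
Step 9: x=[5.7649] v=[-0.7439]
Step 10: x=[5.5751] v=[-0.6328]
Step 11: x=[5.4286] v=[-0.4884]
Step 12: x=[5.3331] v=[-0.3184]
Step 13: x=[5.2936] v=[-0.1317]
Step 14: x=[5.3122] v=[0.0619]
First v>=0 after going negative at step 14, time=4.2000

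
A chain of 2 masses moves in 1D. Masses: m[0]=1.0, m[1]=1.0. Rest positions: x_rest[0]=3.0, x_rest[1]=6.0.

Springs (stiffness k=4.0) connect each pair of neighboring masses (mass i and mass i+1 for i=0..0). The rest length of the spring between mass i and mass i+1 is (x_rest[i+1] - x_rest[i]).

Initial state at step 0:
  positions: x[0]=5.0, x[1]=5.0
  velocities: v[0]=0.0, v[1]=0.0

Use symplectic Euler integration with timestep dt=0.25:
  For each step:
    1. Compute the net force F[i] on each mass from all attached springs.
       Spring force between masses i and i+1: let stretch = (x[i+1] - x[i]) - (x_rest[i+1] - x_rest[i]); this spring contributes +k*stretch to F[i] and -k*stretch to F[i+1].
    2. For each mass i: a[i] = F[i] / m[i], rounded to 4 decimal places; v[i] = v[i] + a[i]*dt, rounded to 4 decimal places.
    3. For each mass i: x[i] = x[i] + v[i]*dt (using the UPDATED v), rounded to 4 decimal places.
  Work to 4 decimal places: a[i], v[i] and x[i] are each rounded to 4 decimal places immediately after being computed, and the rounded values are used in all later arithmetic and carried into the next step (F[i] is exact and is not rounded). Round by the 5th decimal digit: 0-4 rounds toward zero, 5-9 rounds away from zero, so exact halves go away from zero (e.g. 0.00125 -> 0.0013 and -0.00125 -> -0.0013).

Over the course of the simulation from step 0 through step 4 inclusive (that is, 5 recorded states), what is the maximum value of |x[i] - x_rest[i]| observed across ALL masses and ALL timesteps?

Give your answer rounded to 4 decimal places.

Step 0: x=[5.0000 5.0000] v=[0.0000 0.0000]
Step 1: x=[4.2500 5.7500] v=[-3.0000 3.0000]
Step 2: x=[3.1250 6.8750] v=[-4.5000 4.5000]
Step 3: x=[2.1875 7.8125] v=[-3.7500 3.7500]
Step 4: x=[1.9063 8.0938] v=[-1.1250 1.1250]
Max displacement = 2.0938

Answer: 2.0938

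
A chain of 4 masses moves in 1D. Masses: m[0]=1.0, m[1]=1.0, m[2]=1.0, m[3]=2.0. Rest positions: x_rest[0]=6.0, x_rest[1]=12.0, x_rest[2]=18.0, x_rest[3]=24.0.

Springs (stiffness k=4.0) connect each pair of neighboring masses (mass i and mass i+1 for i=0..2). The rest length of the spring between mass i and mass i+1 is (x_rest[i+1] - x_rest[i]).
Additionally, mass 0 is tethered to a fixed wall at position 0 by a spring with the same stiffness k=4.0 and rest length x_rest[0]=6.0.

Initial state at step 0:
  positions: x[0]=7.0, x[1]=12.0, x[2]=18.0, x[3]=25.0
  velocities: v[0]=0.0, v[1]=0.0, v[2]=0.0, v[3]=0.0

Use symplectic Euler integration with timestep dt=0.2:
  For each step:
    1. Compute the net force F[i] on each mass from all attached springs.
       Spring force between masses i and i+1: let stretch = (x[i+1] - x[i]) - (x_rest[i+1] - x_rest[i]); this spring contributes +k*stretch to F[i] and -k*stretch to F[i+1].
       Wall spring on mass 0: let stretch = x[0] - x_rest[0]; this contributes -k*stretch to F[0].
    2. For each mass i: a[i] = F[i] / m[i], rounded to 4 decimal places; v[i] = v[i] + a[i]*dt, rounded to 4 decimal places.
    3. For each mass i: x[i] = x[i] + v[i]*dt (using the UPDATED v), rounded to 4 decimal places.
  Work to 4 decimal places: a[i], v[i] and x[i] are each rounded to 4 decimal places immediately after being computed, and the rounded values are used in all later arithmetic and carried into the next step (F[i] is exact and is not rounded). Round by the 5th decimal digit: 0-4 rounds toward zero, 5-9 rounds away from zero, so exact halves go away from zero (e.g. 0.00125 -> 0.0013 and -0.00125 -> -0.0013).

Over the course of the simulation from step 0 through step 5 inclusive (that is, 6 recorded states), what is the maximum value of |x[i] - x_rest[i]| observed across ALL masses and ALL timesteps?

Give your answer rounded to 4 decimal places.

Answer: 1.1779

Derivation:
Step 0: x=[7.0000 12.0000 18.0000 25.0000] v=[0.0000 0.0000 0.0000 0.0000]
Step 1: x=[6.6800 12.1600 18.1600 24.9200] v=[-1.6000 0.8000 0.8000 -0.4000]
Step 2: x=[6.1680 12.4032 18.4416 24.7792] v=[-2.5600 1.2160 1.4080 -0.7040]
Step 3: x=[5.6668 12.6149 18.7711 24.6114] v=[-2.5062 1.0586 1.6474 -0.8390]
Step 4: x=[5.3706 12.6999 19.0500 24.4564] v=[-1.4812 0.4251 1.3947 -0.7751]
Step 5: x=[5.3878 12.6282 19.1779 24.3489] v=[0.0858 -0.3583 0.6397 -0.5377]
Max displacement = 1.1779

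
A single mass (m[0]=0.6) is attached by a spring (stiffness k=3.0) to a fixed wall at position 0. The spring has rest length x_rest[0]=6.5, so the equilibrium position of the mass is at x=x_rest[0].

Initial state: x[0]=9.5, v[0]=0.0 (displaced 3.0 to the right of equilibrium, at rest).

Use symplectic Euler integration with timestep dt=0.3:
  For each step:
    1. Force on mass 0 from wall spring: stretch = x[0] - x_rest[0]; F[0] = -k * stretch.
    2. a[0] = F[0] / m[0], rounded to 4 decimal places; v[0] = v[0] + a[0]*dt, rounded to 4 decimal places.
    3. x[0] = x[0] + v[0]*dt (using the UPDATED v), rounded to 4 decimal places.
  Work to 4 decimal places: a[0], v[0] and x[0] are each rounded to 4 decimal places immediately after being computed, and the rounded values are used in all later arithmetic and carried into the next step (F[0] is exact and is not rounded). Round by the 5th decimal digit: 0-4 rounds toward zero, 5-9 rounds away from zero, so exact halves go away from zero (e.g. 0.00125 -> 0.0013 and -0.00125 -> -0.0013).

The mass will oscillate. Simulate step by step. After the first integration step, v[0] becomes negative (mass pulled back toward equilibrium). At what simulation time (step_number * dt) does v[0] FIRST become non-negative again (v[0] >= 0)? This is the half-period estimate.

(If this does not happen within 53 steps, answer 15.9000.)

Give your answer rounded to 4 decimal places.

Answer: 1.5000

Derivation:
Step 0: x=[9.5000] v=[0.0000]
Step 1: x=[8.1500] v=[-4.5000]
Step 2: x=[6.0575] v=[-6.9750]
Step 3: x=[4.1641] v=[-6.3113]
Step 4: x=[3.3219] v=[-2.8075]
Step 5: x=[3.9098] v=[1.9597]
First v>=0 after going negative at step 5, time=1.5000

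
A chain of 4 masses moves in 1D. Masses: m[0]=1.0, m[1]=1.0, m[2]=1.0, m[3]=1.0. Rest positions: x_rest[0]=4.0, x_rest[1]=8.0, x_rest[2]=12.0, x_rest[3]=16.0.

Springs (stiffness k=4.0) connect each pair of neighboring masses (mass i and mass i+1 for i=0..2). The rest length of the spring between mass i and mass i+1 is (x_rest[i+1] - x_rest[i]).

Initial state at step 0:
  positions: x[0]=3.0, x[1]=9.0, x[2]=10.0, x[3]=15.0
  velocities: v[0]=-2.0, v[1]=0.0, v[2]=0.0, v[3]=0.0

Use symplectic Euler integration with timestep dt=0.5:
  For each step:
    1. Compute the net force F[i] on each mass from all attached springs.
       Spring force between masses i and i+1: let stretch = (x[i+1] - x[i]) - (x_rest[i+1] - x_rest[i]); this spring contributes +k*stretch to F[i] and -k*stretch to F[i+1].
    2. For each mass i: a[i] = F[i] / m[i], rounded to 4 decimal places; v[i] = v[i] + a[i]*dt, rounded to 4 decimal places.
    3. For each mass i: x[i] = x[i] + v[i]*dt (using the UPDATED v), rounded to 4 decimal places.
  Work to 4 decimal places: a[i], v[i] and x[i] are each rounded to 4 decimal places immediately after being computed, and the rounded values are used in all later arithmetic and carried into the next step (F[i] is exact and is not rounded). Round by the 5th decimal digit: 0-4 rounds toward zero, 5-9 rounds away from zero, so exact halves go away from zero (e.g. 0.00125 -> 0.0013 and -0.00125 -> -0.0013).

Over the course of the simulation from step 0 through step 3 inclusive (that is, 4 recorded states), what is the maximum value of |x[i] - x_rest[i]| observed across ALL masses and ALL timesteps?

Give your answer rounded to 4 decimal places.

Step 0: x=[3.0000 9.0000 10.0000 15.0000] v=[-2.0000 0.0000 0.0000 0.0000]
Step 1: x=[4.0000 4.0000 14.0000 14.0000] v=[2.0000 -10.0000 8.0000 -2.0000]
Step 2: x=[1.0000 9.0000 8.0000 17.0000] v=[-6.0000 10.0000 -12.0000 6.0000]
Step 3: x=[2.0000 5.0000 12.0000 15.0000] v=[2.0000 -8.0000 8.0000 -4.0000]
Max displacement = 4.0000

Answer: 4.0000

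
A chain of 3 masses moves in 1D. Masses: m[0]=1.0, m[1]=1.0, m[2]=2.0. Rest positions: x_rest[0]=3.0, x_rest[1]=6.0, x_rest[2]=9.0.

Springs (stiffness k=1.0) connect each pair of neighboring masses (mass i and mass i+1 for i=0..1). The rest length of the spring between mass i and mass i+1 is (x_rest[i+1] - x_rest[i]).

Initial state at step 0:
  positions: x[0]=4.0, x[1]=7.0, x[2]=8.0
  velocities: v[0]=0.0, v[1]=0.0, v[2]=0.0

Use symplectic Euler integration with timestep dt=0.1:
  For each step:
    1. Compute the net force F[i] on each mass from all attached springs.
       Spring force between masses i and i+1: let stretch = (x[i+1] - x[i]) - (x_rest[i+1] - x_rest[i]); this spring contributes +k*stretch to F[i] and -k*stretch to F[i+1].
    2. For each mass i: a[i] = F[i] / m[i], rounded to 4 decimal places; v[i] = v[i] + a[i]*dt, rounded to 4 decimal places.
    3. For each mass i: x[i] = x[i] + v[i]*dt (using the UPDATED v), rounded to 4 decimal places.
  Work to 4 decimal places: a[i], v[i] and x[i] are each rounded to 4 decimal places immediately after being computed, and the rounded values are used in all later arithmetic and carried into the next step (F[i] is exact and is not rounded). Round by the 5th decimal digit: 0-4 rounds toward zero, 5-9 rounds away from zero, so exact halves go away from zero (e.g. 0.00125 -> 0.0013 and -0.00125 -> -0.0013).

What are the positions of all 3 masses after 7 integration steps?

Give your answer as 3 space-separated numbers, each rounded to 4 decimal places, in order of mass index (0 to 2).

Step 0: x=[4.0000 7.0000 8.0000] v=[0.0000 0.0000 0.0000]
Step 1: x=[4.0000 6.9800 8.0100] v=[0.0000 -0.2000 0.1000]
Step 2: x=[3.9998 6.9405 8.0299] v=[-0.0020 -0.3950 0.1985]
Step 3: x=[3.9990 6.8825 8.0593] v=[-0.0079 -0.5801 0.2940]
Step 4: x=[3.9970 6.8074 8.0978] v=[-0.0196 -0.7508 0.3852]
Step 5: x=[3.9931 6.7171 8.1449] v=[-0.0386 -0.9028 0.4707]
Step 6: x=[3.9865 6.6139 8.1998] v=[-0.0662 -1.0324 0.5493]
Step 7: x=[3.9762 6.5002 8.2618] v=[-0.1035 -1.1366 0.6200]

Answer: 3.9762 6.5002 8.2618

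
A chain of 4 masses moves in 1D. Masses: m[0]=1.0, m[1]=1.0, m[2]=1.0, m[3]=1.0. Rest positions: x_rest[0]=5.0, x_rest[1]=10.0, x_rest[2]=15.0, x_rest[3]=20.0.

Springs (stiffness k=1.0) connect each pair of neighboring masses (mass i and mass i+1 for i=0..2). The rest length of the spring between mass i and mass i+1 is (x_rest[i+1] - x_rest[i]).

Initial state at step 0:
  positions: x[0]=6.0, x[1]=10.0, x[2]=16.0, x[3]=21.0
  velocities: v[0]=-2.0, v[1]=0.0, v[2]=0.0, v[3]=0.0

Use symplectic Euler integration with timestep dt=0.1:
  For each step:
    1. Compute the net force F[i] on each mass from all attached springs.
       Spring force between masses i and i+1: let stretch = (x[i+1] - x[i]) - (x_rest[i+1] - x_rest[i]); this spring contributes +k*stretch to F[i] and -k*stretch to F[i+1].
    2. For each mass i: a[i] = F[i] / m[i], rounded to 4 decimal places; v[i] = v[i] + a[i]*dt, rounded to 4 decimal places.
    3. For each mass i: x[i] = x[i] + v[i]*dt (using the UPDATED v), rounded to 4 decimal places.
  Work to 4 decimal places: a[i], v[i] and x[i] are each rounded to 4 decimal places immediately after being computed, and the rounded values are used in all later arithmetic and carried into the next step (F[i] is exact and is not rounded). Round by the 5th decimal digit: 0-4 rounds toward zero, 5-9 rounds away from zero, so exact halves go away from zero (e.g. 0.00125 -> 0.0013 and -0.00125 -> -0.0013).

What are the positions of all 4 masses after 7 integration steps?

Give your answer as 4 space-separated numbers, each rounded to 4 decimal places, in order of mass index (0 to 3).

Step 0: x=[6.0000 10.0000 16.0000 21.0000] v=[-2.0000 0.0000 0.0000 0.0000]
Step 1: x=[5.7900 10.0200 15.9900 21.0000] v=[-2.1000 0.2000 -0.1000 0.0000]
Step 2: x=[5.5723 10.0574 15.9704 20.9999] v=[-2.1770 0.3740 -0.1960 -0.0010]
Step 3: x=[5.3495 10.1091 15.9420 20.9995] v=[-2.2285 0.5168 -0.2844 -0.0040]
Step 4: x=[5.1243 10.1715 15.9058 20.9985] v=[-2.2525 0.6241 -0.3619 -0.0098]
Step 5: x=[4.8995 10.2408 15.8632 20.9966] v=[-2.2478 0.6928 -0.4261 -0.0191]
Step 6: x=[4.6781 10.3129 15.8157 20.9934] v=[-2.2137 0.7209 -0.4750 -0.0324]
Step 7: x=[4.4631 10.3837 15.7650 20.9884] v=[-2.1502 0.7077 -0.5075 -0.0502]

Answer: 4.4631 10.3837 15.7650 20.9884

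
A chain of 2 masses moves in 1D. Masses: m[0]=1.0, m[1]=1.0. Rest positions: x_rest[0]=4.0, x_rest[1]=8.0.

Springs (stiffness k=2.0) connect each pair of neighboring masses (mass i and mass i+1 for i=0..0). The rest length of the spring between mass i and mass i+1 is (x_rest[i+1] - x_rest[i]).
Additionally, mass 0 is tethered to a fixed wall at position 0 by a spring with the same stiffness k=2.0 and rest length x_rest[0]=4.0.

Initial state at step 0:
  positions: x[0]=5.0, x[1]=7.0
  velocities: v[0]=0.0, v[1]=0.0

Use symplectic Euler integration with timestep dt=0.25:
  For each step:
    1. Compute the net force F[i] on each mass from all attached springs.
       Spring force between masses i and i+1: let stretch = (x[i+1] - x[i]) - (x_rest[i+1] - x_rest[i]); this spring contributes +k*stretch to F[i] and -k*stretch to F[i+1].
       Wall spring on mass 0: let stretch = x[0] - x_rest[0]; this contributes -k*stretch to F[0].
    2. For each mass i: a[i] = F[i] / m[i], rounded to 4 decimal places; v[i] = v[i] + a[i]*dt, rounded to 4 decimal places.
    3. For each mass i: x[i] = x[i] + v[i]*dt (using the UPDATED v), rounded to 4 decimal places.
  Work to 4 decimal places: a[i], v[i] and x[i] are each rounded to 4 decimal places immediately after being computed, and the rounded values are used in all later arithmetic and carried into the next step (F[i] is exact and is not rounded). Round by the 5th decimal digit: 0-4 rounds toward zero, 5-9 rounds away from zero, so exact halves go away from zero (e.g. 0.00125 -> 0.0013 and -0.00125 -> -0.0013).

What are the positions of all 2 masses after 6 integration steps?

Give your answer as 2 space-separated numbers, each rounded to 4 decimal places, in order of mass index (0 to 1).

Answer: 2.9870 8.5696

Derivation:
Step 0: x=[5.0000 7.0000] v=[0.0000 0.0000]
Step 1: x=[4.6250 7.2500] v=[-1.5000 1.0000]
Step 2: x=[4.0000 7.6719] v=[-2.5000 1.6875]
Step 3: x=[3.3340 8.1348] v=[-2.6641 1.8516]
Step 4: x=[2.8513 8.4976] v=[-1.9307 1.4512]
Step 5: x=[2.7180 8.6546] v=[-0.5332 0.6281]
Step 6: x=[2.9870 8.5696] v=[1.0761 -0.3402]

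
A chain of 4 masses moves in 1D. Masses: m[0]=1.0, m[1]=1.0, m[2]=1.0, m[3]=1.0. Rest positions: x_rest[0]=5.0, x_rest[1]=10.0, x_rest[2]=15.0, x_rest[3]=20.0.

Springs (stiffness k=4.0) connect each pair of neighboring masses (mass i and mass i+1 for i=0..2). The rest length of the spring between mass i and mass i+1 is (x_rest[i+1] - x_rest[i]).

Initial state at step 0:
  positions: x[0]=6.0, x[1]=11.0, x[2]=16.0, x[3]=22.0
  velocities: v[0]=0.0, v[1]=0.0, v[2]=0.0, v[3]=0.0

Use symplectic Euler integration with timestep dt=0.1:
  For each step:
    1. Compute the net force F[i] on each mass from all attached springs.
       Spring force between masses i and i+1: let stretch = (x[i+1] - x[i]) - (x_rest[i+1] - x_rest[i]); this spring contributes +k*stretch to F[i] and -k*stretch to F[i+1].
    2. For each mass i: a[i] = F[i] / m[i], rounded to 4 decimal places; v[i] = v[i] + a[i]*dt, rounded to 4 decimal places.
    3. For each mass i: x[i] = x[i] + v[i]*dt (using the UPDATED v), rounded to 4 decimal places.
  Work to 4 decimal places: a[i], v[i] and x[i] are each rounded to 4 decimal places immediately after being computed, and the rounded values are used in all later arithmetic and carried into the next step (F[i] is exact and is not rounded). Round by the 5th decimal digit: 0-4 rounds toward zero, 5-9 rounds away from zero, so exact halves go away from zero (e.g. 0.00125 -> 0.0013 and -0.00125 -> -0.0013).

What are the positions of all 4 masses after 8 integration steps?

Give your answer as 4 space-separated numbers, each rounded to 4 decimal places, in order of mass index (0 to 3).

Answer: 6.0227 11.2115 16.6652 21.1008

Derivation:
Step 0: x=[6.0000 11.0000 16.0000 22.0000] v=[0.0000 0.0000 0.0000 0.0000]
Step 1: x=[6.0000 11.0000 16.0400 21.9600] v=[0.0000 0.0000 0.4000 -0.4000]
Step 2: x=[6.0000 11.0016 16.1152 21.8832] v=[0.0000 0.0160 0.7520 -0.7680]
Step 3: x=[6.0001 11.0077 16.2166 21.7757] v=[0.0006 0.0608 1.0138 -1.0752]
Step 4: x=[6.0005 11.0218 16.3320 21.6458] v=[0.0036 0.1413 1.1539 -1.2988]
Step 5: x=[6.0017 11.0475 16.4475 21.5034] v=[0.0121 0.2569 1.1553 -1.4243]
Step 6: x=[6.0047 11.0874 16.5493 21.3587] v=[0.0304 0.3986 1.0177 -1.4467]
Step 7: x=[6.0111 11.1424 16.6250 21.2217] v=[0.0635 0.5503 0.7567 -1.3705]
Step 8: x=[6.0227 11.2115 16.6652 21.1008] v=[0.1160 0.6908 0.4023 -1.2092]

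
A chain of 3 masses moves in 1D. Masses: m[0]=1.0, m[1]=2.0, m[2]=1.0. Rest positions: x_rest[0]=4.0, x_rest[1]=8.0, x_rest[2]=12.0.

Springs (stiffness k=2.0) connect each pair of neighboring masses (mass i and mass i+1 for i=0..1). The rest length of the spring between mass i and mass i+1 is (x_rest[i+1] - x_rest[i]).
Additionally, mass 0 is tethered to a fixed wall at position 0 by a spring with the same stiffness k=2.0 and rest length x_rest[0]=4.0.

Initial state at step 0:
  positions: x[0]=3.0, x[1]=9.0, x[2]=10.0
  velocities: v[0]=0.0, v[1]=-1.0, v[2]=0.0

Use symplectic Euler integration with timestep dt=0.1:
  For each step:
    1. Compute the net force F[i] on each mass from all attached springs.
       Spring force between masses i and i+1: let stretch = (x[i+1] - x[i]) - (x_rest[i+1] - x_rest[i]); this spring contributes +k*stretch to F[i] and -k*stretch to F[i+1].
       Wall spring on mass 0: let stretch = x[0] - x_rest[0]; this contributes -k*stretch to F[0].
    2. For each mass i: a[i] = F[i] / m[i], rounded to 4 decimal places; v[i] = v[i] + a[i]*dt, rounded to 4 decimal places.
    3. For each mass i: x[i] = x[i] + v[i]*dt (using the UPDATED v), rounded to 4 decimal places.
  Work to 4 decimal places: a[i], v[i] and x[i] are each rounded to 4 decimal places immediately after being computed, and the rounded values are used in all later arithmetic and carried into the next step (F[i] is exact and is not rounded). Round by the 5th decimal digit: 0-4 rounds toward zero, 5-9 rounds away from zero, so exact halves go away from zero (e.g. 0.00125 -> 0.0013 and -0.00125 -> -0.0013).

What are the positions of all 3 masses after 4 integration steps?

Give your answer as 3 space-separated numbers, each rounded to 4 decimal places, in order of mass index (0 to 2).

Answer: 3.5310 8.1518 10.5481

Derivation:
Step 0: x=[3.0000 9.0000 10.0000] v=[0.0000 -1.0000 0.0000]
Step 1: x=[3.0600 8.8500 10.0600] v=[0.6000 -1.5000 0.6000]
Step 2: x=[3.1746 8.6542 10.1758] v=[1.1460 -1.9580 1.1580]
Step 3: x=[3.3353 8.4188 10.3412] v=[1.6070 -2.3538 1.6537]
Step 4: x=[3.5310 8.1518 10.5481] v=[1.9566 -2.6699 2.0692]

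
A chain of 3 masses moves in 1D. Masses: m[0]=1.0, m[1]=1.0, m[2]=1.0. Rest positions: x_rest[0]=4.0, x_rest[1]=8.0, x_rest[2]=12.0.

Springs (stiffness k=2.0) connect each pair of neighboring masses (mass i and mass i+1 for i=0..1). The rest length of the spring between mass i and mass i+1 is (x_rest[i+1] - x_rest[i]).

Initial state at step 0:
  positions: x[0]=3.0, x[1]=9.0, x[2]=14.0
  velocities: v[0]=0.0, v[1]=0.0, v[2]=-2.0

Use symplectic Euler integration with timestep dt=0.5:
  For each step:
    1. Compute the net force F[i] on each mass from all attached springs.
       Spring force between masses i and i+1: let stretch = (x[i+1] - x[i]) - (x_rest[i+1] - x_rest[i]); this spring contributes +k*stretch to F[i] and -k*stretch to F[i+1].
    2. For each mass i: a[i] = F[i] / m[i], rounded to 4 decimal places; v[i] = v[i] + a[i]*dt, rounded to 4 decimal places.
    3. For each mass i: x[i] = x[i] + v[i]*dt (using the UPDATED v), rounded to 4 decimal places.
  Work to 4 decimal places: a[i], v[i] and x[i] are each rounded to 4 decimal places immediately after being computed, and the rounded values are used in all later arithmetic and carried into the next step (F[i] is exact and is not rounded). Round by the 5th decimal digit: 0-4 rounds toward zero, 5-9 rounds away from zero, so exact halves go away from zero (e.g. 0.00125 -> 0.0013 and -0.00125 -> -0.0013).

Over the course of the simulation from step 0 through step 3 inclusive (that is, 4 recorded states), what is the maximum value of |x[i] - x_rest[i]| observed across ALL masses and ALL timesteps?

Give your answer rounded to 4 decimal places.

Answer: 2.1250

Derivation:
Step 0: x=[3.0000 9.0000 14.0000] v=[0.0000 0.0000 -2.0000]
Step 1: x=[4.0000 8.5000 12.5000] v=[2.0000 -1.0000 -3.0000]
Step 2: x=[5.2500 7.7500 11.0000] v=[2.5000 -1.5000 -3.0000]
Step 3: x=[5.7500 7.3750 9.8750] v=[1.0000 -0.7500 -2.2500]
Max displacement = 2.1250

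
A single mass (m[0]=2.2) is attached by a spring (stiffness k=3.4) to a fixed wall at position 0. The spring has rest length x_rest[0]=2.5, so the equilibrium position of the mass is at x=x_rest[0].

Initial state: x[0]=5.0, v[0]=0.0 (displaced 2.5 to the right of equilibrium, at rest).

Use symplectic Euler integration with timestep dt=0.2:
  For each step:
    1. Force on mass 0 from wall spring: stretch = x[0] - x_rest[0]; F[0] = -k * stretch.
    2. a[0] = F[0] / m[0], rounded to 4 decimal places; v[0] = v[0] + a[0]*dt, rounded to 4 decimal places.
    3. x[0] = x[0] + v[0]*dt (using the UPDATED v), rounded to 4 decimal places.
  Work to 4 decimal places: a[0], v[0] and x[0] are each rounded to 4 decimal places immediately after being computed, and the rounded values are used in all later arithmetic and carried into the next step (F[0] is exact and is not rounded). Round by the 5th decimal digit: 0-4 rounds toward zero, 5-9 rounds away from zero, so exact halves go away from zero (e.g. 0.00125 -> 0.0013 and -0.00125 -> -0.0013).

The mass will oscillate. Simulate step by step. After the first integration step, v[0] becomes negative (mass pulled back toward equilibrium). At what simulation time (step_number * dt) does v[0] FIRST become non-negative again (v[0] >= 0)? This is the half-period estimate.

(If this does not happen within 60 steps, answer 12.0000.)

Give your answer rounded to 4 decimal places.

Step 0: x=[5.0000] v=[0.0000]
Step 1: x=[4.8455] v=[-0.7727]
Step 2: x=[4.5460] v=[-1.4977]
Step 3: x=[4.1200] v=[-2.1301]
Step 4: x=[3.5938] v=[-2.6308]
Step 5: x=[3.0000] v=[-2.9689]
Step 6: x=[2.3753] v=[-3.1234]
Step 7: x=[1.7583] v=[-3.0849]
Step 8: x=[1.1872] v=[-2.8556]
Step 9: x=[0.6972] v=[-2.4498]
Step 10: x=[0.3187] v=[-1.8926]
Step 11: x=[0.0750] v=[-1.2184]
Step 12: x=[-0.0188] v=[-0.4689]
Step 13: x=[0.0431] v=[0.3096]
First v>=0 after going negative at step 13, time=2.6000

Answer: 2.6000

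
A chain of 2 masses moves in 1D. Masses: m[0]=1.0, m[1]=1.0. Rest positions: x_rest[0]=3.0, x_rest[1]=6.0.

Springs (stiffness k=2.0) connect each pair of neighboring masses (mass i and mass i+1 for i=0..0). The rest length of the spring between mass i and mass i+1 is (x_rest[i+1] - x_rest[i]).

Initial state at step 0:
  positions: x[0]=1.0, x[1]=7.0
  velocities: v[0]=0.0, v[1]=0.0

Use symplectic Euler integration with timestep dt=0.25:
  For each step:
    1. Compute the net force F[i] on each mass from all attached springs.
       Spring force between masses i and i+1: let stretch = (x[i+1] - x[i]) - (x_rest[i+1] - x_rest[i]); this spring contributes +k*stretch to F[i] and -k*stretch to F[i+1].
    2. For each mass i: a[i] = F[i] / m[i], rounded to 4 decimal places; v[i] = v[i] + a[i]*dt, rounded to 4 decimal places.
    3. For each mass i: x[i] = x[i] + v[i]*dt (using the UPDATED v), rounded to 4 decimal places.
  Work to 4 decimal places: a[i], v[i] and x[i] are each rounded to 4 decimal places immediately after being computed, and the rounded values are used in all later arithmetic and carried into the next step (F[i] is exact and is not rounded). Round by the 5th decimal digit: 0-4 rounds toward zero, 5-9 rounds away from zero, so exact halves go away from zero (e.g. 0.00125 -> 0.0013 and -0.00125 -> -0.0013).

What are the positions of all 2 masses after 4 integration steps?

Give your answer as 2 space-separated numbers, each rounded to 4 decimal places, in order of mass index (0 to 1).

Step 0: x=[1.0000 7.0000] v=[0.0000 0.0000]
Step 1: x=[1.3750 6.6250] v=[1.5000 -1.5000]
Step 2: x=[2.0313 5.9688] v=[2.6250 -2.6250]
Step 3: x=[2.8048 5.1954] v=[3.0938 -3.0938]
Step 4: x=[3.5021 4.4981] v=[2.7891 -2.7891]

Answer: 3.5021 4.4981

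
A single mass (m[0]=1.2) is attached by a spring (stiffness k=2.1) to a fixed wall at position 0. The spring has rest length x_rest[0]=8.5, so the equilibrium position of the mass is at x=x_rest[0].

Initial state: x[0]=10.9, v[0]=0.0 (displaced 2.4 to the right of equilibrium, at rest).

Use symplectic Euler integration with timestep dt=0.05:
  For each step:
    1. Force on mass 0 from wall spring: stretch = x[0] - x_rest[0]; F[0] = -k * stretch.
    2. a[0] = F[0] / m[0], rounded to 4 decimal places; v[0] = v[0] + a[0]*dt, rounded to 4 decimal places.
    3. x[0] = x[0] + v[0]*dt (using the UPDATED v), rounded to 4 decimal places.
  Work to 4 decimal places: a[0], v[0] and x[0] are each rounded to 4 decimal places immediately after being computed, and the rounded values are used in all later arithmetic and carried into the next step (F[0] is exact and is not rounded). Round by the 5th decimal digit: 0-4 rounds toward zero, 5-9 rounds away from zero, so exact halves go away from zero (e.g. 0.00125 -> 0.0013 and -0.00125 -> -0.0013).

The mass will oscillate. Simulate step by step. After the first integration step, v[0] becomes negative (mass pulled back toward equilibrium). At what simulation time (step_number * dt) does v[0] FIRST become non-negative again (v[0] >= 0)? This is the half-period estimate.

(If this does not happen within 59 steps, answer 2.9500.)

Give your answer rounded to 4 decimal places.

Step 0: x=[10.9000] v=[0.0000]
Step 1: x=[10.8895] v=[-0.2100]
Step 2: x=[10.8685] v=[-0.4191]
Step 3: x=[10.8372] v=[-0.6263]
Step 4: x=[10.7957] v=[-0.8308]
Step 5: x=[10.7441] v=[-1.0317]
Step 6: x=[10.6827] v=[-1.2281]
Step 7: x=[10.6117] v=[-1.4191]
Step 8: x=[10.5315] v=[-1.6039]
Step 9: x=[10.4424] v=[-1.7817]
Step 10: x=[10.3448] v=[-1.9517]
Step 11: x=[10.2391] v=[-2.1131]
Step 12: x=[10.1258] v=[-2.2653]
Step 13: x=[10.0054] v=[-2.4076]
Step 14: x=[9.8784] v=[-2.5393]
Step 15: x=[9.7454] v=[-2.6599]
Step 16: x=[9.6070] v=[-2.7689]
Step 17: x=[9.4637] v=[-2.8658]
Step 18: x=[9.3162] v=[-2.9501]
Step 19: x=[9.1651] v=[-3.0215]
Step 20: x=[9.0111] v=[-3.0797]
Step 21: x=[8.8549] v=[-3.1244]
Step 22: x=[8.6971] v=[-3.1555]
Step 23: x=[8.5385] v=[-3.1727]
Step 24: x=[8.3797] v=[-3.1761]
Step 25: x=[8.2214] v=[-3.1656]
Step 26: x=[8.0643] v=[-3.1412]
Step 27: x=[7.9091] v=[-3.1031]
Step 28: x=[7.7565] v=[-3.0514]
Step 29: x=[7.6072] v=[-2.9863]
Step 30: x=[7.4618] v=[-2.9082]
Step 31: x=[7.3209] v=[-2.8174]
Step 32: x=[7.1852] v=[-2.7142]
Step 33: x=[7.0552] v=[-2.5992]
Step 34: x=[6.9316] v=[-2.4728]
Step 35: x=[6.8148] v=[-2.3356]
Step 36: x=[6.7054] v=[-2.1881]
Step 37: x=[6.6038] v=[-2.0311]
Step 38: x=[6.5105] v=[-1.8652]
Step 39: x=[6.4259] v=[-1.6911]
Step 40: x=[6.3504] v=[-1.5096]
Step 41: x=[6.2843] v=[-1.3215]
Step 42: x=[6.2279] v=[-1.1276]
Step 43: x=[6.1815] v=[-0.9288]
Step 44: x=[6.1452] v=[-0.7259]
Step 45: x=[6.1192] v=[-0.5199]
Step 46: x=[6.1036] v=[-0.3116]
Step 47: x=[6.0985] v=[-0.1019]
Step 48: x=[6.1039] v=[0.1082]
First v>=0 after going negative at step 48, time=2.4000

Answer: 2.4000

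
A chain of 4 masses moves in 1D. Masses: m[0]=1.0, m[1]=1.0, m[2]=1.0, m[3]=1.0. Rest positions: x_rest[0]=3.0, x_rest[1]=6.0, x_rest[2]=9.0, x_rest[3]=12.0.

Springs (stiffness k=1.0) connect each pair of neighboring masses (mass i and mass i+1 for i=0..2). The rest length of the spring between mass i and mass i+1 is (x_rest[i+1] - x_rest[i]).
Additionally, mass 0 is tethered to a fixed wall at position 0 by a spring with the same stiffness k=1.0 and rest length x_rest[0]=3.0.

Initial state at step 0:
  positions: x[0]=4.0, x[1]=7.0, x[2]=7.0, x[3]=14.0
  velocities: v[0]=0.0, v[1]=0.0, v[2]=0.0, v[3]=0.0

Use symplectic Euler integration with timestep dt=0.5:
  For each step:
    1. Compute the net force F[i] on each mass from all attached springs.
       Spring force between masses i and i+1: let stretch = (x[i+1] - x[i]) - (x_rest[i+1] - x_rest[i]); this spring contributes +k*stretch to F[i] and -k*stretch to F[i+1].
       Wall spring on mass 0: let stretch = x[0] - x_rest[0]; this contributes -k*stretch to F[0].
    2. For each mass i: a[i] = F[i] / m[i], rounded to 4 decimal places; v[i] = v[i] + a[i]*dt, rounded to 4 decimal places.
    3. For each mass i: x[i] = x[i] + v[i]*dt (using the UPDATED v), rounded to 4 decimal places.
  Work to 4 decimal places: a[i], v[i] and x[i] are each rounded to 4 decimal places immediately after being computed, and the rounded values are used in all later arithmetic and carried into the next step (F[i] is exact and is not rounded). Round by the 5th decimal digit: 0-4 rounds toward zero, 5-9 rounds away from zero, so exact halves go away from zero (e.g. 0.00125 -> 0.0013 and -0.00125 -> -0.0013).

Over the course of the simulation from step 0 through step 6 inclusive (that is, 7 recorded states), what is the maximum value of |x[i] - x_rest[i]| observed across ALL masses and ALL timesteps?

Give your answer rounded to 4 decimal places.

Step 0: x=[4.0000 7.0000 7.0000 14.0000] v=[0.0000 0.0000 0.0000 0.0000]
Step 1: x=[3.7500 6.2500 8.7500 13.0000] v=[-0.5000 -1.5000 3.5000 -2.0000]
Step 2: x=[3.1875 5.5000 10.9375 11.6875] v=[-1.1250 -1.5000 4.3750 -2.6250]
Step 3: x=[2.4063 5.5313 11.9532 10.9375] v=[-1.5625 0.0625 2.0313 -1.5000]
Step 4: x=[1.8047 6.3868 11.1095 11.1915] v=[-1.2032 1.7110 -1.6875 0.5079]
Step 5: x=[1.8975 7.2775 9.1056 12.1750] v=[0.1855 1.7813 -4.0079 1.9669]
Step 6: x=[2.8609 7.2802 7.4120 13.1411] v=[1.9268 0.0054 -3.3873 1.9322]
Max displacement = 2.9532

Answer: 2.9532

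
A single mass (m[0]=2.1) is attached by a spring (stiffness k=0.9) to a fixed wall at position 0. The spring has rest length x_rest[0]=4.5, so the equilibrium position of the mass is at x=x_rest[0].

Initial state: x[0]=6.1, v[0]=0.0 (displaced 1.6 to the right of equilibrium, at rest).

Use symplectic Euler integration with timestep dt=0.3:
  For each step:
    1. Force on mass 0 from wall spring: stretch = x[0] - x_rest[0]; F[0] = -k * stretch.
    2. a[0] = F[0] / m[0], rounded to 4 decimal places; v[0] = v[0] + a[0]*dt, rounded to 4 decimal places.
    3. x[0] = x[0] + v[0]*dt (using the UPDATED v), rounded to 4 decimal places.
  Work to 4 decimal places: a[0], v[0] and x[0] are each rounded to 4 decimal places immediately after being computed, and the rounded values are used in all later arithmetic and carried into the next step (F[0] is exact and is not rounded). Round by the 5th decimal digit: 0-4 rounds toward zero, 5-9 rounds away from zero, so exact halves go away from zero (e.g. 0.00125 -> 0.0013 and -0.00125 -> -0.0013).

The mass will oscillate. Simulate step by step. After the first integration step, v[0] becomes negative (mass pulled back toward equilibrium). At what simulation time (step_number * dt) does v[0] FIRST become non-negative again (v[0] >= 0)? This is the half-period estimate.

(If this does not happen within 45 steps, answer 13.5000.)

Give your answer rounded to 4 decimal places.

Answer: 4.8000

Derivation:
Step 0: x=[6.1000] v=[0.0000]
Step 1: x=[6.0383] v=[-0.2057]
Step 2: x=[5.9173] v=[-0.4035]
Step 3: x=[5.7416] v=[-0.5857]
Step 4: x=[5.5180] v=[-0.7453]
Step 5: x=[5.2551] v=[-0.8762]
Step 6: x=[4.9631] v=[-0.9733]
Step 7: x=[4.6532] v=[-1.0329]
Step 8: x=[4.3374] v=[-1.0526]
Step 9: x=[4.0279] v=[-1.0317]
Step 10: x=[3.7366] v=[-0.9710]
Step 11: x=[3.4748] v=[-0.8728]
Step 12: x=[3.2525] v=[-0.7410]
Step 13: x=[3.0783] v=[-0.5806]
Step 14: x=[2.9590] v=[-0.3978]
Step 15: x=[2.8991] v=[-0.1997]
Step 16: x=[2.9009] v=[0.0061]
First v>=0 after going negative at step 16, time=4.8000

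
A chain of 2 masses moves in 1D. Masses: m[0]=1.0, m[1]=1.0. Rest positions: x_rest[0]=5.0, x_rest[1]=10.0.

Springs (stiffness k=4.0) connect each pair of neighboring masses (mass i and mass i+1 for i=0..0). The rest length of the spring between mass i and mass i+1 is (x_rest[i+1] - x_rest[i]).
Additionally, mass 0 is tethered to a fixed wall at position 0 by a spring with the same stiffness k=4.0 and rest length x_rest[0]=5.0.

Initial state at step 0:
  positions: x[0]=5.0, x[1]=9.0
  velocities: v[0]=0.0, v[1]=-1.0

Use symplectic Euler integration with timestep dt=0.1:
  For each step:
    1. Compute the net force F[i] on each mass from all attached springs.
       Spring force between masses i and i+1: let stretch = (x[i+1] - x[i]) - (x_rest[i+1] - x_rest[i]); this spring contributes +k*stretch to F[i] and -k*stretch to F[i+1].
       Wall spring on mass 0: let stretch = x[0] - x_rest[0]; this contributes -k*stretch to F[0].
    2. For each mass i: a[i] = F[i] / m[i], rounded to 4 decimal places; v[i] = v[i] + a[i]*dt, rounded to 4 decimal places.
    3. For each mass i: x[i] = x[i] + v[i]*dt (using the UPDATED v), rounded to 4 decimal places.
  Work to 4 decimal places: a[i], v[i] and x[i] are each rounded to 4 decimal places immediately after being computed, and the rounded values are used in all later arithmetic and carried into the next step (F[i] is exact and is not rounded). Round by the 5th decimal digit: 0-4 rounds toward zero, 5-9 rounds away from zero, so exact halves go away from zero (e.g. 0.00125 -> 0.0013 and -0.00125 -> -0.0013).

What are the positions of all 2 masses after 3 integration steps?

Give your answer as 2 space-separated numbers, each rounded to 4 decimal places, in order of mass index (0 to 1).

Answer: 4.7680 8.9400

Derivation:
Step 0: x=[5.0000 9.0000] v=[0.0000 -1.0000]
Step 1: x=[4.9600 8.9400] v=[-0.4000 -0.6000]
Step 2: x=[4.8808 8.9208] v=[-0.7920 -0.1920]
Step 3: x=[4.7680 8.9400] v=[-1.1283 0.1920]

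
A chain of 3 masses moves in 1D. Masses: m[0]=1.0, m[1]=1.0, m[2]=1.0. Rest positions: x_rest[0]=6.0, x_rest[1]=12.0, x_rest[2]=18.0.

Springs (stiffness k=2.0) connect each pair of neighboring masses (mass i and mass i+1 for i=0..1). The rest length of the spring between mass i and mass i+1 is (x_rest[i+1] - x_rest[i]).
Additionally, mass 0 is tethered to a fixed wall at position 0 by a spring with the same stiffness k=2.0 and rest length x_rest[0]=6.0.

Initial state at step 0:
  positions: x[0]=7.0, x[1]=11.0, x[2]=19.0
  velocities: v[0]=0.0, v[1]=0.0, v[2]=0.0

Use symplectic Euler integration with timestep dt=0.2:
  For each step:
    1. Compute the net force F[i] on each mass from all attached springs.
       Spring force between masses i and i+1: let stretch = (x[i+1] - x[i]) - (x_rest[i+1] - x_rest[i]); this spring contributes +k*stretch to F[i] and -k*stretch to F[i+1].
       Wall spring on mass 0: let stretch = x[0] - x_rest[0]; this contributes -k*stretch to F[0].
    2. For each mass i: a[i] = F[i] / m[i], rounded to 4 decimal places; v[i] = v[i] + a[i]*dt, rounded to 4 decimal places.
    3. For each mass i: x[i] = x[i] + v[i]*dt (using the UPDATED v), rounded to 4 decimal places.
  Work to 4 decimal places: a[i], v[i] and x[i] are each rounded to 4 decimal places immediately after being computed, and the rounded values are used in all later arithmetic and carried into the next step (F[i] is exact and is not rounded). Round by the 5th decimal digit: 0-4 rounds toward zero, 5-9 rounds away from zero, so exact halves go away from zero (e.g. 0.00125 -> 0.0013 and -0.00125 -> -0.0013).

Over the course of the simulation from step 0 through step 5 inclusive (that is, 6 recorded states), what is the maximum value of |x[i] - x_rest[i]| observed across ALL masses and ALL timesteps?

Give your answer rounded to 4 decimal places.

Answer: 1.4415

Derivation:
Step 0: x=[7.0000 11.0000 19.0000] v=[0.0000 0.0000 0.0000]
Step 1: x=[6.7600 11.3200 18.8400] v=[-1.2000 1.6000 -0.8000]
Step 2: x=[6.3440 11.8768 18.5584] v=[-2.0800 2.7840 -1.4080]
Step 3: x=[5.8631 12.5255 18.2223] v=[-2.4045 3.2435 -1.6806]
Step 4: x=[5.4461 13.0970 17.9104] v=[-2.0848 2.8573 -1.5593]
Step 5: x=[5.2055 13.4415 17.6935] v=[-1.2029 1.7223 -1.0847]
Max displacement = 1.4415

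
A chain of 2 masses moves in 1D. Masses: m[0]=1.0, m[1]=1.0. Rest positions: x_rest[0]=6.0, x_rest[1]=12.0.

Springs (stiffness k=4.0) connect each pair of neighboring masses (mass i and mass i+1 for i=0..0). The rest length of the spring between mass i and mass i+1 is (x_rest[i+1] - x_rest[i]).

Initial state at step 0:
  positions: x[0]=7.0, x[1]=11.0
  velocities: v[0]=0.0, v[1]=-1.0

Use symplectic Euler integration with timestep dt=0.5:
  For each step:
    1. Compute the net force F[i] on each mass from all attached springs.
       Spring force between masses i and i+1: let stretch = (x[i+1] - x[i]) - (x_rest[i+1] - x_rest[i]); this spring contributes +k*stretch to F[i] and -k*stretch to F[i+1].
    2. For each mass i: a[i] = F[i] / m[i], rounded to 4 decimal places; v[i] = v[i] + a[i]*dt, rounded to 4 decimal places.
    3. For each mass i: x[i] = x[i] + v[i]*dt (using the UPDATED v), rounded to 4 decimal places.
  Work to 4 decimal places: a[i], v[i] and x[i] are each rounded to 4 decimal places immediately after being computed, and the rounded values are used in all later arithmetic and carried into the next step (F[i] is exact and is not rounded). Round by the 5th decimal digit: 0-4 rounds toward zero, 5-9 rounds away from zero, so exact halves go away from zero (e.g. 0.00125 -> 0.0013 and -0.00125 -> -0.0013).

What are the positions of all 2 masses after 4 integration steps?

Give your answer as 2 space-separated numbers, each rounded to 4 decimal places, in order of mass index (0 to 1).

Answer: 6.0000 10.0000

Derivation:
Step 0: x=[7.0000 11.0000] v=[0.0000 -1.0000]
Step 1: x=[5.0000 12.5000] v=[-4.0000 3.0000]
Step 2: x=[4.5000 12.5000] v=[-1.0000 0.0000]
Step 3: x=[6.0000 10.5000] v=[3.0000 -4.0000]
Step 4: x=[6.0000 10.0000] v=[0.0000 -1.0000]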